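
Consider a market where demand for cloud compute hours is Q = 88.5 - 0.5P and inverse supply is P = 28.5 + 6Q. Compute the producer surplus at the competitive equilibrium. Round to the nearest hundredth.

1033.70

Rewriting demand in inverse form: P = 177 - 2Q.
Equilibrium: 177 - 2Q = 28.5 + 6Q, so Q* = 18.5625 and P* = 139.875.
Producer surplus is the triangle above supply below P*: (1/2)(18.5625)(139.875 - 28.5) = (1/2)(18.5625)(111.375) = 1033.6992.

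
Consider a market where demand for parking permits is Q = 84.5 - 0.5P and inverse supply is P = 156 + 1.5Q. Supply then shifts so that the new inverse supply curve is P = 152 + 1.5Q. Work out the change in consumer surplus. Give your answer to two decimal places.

Rewriting demand in inverse form: P = 169 - 2Q.
Initial equilibrium: Q_0 = 3.7143, P_0 = 161.5714; CS_0 = (1/2)(3.7143)(7.4286) = 13.7959, PS_0 = (1/2)(3.7143)(5.5714) = 10.3469.
New equilibrium: 169 - 2Q = 152 + 1.5Q gives Q_1 = 4.8571, P_1 = 159.2857; CS_1 = 23.5918, PS_1 = 17.6939.
Change in consumer surplus = 23.5918 - 13.7959 = 9.7959.

9.80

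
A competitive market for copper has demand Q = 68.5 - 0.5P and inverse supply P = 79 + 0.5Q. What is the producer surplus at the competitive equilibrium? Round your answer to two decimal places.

134.56

Rewriting demand in inverse form: P = 137 - 2Q.
Set 137 - 2Q = 79 + 0.5Q, which gives 58 = 2.5Q, so Q* = 23.2 and P* = 137 - 2(23.2) = 90.6.
Producer surplus is the triangle above supply below P*: (1/2)(23.2)(90.6 - 79) = (1/2)(23.2)(11.6) = 134.56.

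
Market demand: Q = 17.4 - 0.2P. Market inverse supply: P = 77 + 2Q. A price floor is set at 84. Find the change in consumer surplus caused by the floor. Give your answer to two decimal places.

Rewriting demand in inverse form: P = 87 - 5Q.
Free-market equilibrium: 87 - 5Q = 77 + 2Q gives Q* = 1.4286, P* = 79.8571.
At P = 84, buyers demand (87 - 84)/5 = 0.6 while sellers would supply more, so the quantity traded is 0.6 at price 84.
CS goes from (1/2)(1.4286)(7.1429) = 5.102 to 0.9 (computed as (87 - 84)(0.6) - (1/2)(5)(0.6)^2), a change of -4.202.

-4.20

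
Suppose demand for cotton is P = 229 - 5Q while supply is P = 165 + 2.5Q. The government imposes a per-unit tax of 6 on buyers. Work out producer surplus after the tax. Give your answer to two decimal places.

Without the tax, 229 - 5Q = 165 + 2.5Q so Q* = 8.5333 and P* = 186.3333.
With the tax, buyers' net willingness to pay falls by 6: (229 - 6) - 5Q = 165 + 2.5Q, so Q_t = 7.7333. Buyers pay P_b = 190.3333; sellers receive P_s = P_b - 6 = 184.3333.
Producer surplus is the triangle above supply below P_s: (1/2)(7.7333)(184.3333 - 165) = 74.7556.

74.76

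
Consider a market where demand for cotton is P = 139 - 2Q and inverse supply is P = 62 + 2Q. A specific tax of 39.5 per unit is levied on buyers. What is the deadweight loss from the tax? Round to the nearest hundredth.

195.03

Pre-tax equilibrium: 139 - 2Q = 62 + 2Q gives Q* = 19.25, P* = 100.5.
With the tax, buyers' net willingness to pay falls by 39.5: (139 - 39.5) - 2Q = 62 + 2Q, so Q_t = 9.375. Buyers pay P_b = 120.25; sellers receive P_s = P_b - 39.5 = 80.75.
The welfare triangle lost has base Q* - Q_t = 9.875 and height t = 39.5, so DWL = (1/2)(9.875)(39.5) = 195.0312.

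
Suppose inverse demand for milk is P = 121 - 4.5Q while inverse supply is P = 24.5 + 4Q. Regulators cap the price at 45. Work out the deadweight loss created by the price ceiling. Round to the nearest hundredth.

Free-market equilibrium: 121 - 4.5Q = 24.5 + 4Q gives Q* = 11.3529, P* = 69.9118.
At P = 45, sellers supply (45 - 24.5)/4 = 5.125 while buyers want more, so the quantity traded is 5.125 at price 45.
At Q = 5.125 the demand price is 97.9375 and the supply price is 45. Deadweight loss is the triangle between the curves from 5.125 to 11.3529: (1/2)(97.9375 - 45)(11.3529 - 5.125) = 164.8458.

164.85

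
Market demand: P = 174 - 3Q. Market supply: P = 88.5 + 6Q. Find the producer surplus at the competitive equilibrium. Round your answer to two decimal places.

Set 174 - 3Q = 88.5 + 6Q, which gives 85.5 = 9Q, so Q* = 9.5 and P* = 174 - 3(9.5) = 145.5.
The supply curve's price intercept is 88.5, so PS = (1/2)(Q*)(P* - 88.5) = (1/2)(9.5)(57) = 270.75.

270.75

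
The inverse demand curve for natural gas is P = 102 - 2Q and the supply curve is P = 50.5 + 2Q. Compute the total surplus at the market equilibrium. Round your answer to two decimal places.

331.53

Set 102 - 2Q = 50.5 + 2Q, which gives 51.5 = 4Q, so Q* = 12.875 and P* = 102 - 2(12.875) = 76.25.
Total surplus is the full triangle between the curves from 0 to Q*: (1/2)(12.875)(102 - 50.5) = 331.5312.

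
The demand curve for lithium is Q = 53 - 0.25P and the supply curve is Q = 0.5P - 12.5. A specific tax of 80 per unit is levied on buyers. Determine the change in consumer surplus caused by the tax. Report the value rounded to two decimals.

-1306.67

Rewriting demand in inverse form: P = 212 - 4Q.
Rewriting supply in inverse form: P = 25 + 2Q.
Without the tax, 212 - 4Q = 25 + 2Q so Q* = 31.1667 and P* = 87.3333.
With the tax, buyers' net willingness to pay falls by 80: (212 - 80) - 4Q = 25 + 2Q, so Q_t = 17.8333. Buyers pay P_b = 140.6667; sellers receive P_s = P_b - 80 = 60.6667.
Consumers lose the trapezoid between P* and P_b out to Q_t plus the triangle from Q_t to Q*: change in CS = 636.0556 - 1942.7222 = -1306.6667.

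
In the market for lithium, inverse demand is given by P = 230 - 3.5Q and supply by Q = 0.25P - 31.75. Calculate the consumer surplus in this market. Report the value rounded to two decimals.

330.06

Rewriting supply in inverse form: P = 127 + 4Q.
Setting demand equal to supply, 103 = 7.5Q, so Q* = 13.7333 and P* = 181.9333.
Consumer surplus is the triangle under demand above P*: (1/2)(13.7333)(230 - 181.9333) = (1/2)(13.7333)(48.0667) = 330.0578.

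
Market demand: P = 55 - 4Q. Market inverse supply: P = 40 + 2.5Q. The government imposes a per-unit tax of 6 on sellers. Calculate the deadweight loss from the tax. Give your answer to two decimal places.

2.77

Pre-tax equilibrium: 55 - 4Q = 40 + 2.5Q gives Q* = 2.3077, P* = 45.7692.
With the tax, sellers need 6 more per unit: 55 - 4Q = 40 + 2.5Q + 6, so Q_t = 1.3846. Buyers pay P_b = 49.4615; sellers receive P_s = P_b - 6 = 43.4615.
Deadweight loss is the triangle between the curves from Q_t to Q*: (1/2)(2.3077 - 1.3846)(6) = 2.7692.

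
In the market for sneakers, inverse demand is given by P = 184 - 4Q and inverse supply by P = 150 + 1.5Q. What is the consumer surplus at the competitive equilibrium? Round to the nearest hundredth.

76.43

Setting demand equal to supply, 34 = 5.5Q, so Q* = 6.1818 and P* = 159.2727.
CS is the area between the demand curve and P* from 0 to Q*: (1/2)(6.1818)(24.7273) = 76.4298.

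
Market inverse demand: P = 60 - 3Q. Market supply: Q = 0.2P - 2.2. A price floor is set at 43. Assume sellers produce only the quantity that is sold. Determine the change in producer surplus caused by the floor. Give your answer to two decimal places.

7.27

Rewriting supply in inverse form: P = 11 + 5Q.
Free-market equilibrium: 60 - 3Q = 11 + 5Q gives Q* = 6.125, P* = 41.625.
At P = 43, buyers demand (60 - 43)/3 = 5.6667 while sellers would supply more, so the quantity traded is 5.6667 at price 43.
PS goes from (1/2)(6.125)(30.625) = 93.7891 to 101.0556 (computed as (43 - 11)(5.6667) - (1/2)(5)(5.6667)^2), a change of 7.2665.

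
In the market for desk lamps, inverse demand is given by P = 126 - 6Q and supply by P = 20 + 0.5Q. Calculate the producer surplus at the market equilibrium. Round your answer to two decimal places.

Set 126 - 6Q = 20 + 0.5Q, which gives 106 = 6.5Q, so Q* = 16.3077 and P* = 126 - 6(16.3077) = 28.1538.
Producer surplus is the triangle above supply below P*: (1/2)(16.3077)(28.1538 - 20) = (1/2)(16.3077)(8.1538) = 66.4852.

66.49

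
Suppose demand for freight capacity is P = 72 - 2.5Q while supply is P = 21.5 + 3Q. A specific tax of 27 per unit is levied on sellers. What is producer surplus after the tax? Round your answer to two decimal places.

Without the tax, 72 - 2.5Q = 21.5 + 3Q so Q* = 9.1818 and P* = 49.0455.
With the tax, sellers need 27 more per unit: 72 - 2.5Q = 21.5 + 3Q + 27, so Q_t = 4.2727. Buyers pay P_b = 61.3182; sellers receive P_s = P_b - 27 = 34.3182.
PS = (1/2)(Q_t)(P_s - 21.5) = (1/2)(4.2727)(12.8182) = 27.3843.

27.38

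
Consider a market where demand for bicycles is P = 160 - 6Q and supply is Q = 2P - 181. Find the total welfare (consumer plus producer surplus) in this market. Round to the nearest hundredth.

Rewriting supply in inverse form: P = 90.5 + 0.5Q.
Setting demand equal to supply, 69.5 = 6.5Q, so Q* = 10.6923 and P* = 95.8462.
Total surplus is the full triangle between the curves from 0 to Q*: (1/2)(10.6923)(160 - 90.5) = 371.5577.

371.56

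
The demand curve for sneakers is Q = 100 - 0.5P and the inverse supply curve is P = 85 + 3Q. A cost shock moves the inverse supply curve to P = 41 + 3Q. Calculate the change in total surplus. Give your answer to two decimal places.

1205.60

Rewriting demand in inverse form: P = 200 - 2Q.
Initial equilibrium: Q_0 = 23, P_0 = 154; CS_0 = (1/2)(23)(46) = 529, PS_0 = (1/2)(23)(69) = 793.5.
New equilibrium: 200 - 2Q = 41 + 3Q gives Q_1 = 31.8, P_1 = 136.4; CS_1 = 1011.24, PS_1 = 1516.86.
Change in total surplus = (1011.24 + 1516.86) - (529 + 793.5) = 1205.6.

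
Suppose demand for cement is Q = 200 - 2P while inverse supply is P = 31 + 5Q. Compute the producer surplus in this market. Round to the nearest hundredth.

Rewriting demand in inverse form: P = 100 - 0.5Q.
Set 100 - 0.5Q = 31 + 5Q, which gives 69 = 5.5Q, so Q* = 12.5455 and P* = 100 - 0.5(12.5455) = 93.7273.
The supply curve's price intercept is 31, so PS = (1/2)(Q*)(P* - 31) = (1/2)(12.5455)(62.7273) = 393.4711.

393.47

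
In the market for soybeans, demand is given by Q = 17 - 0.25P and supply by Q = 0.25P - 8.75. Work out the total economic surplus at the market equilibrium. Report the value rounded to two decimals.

68.06

Rewriting demand in inverse form: P = 68 - 4Q.
Rewriting supply in inverse form: P = 35 + 4Q.
Setting demand equal to supply, 33 = 8Q, so Q* = 4.125 and P* = 51.5.
Total surplus is the full triangle between the curves from 0 to Q*: (1/2)(4.125)(68 - 35) = 68.0625.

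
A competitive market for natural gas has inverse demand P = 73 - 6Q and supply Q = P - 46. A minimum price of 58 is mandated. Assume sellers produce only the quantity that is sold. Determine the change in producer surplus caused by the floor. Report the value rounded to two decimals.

Rewriting supply in inverse form: P = 46 + Q.
Free-market equilibrium: 73 - 6Q = 46 + Q gives Q* = 3.8571, P* = 49.8571.
At the floor price 58, quantity demanded is (73 - 58)/6 = 2.5; demand is the short side, so Q = 2.5 trades at P = 58.
PS goes from (1/2)(3.8571)(3.8571) = 7.4388 to 26.875 (computed as (58 - 46)(2.5) - (1/2)(1)(2.5)^2), a change of 19.4362.

19.44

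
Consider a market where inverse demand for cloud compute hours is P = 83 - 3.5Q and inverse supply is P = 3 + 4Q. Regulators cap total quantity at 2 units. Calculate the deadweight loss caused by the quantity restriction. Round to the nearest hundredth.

Unrestricted equilibrium: Q* = (83 - 3)/(3.5 + 4) = 10.6667.
At Q = 2 the demand price is 83 - 3.5(2) = 76 and the supply price is 3 + 4(2) = 11.
Deadweight loss is the triangle between the curves from 2 to 10.6667: (1/2)(76 - 11)(10.6667 - 2) = 281.6667.

281.67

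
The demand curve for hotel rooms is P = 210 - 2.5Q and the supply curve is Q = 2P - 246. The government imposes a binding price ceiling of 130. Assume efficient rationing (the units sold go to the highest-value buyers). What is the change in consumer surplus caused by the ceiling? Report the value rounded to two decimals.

-176.25

Rewriting supply in inverse form: P = 123 + 0.5Q.
Without the control, 210 - 2.5Q = 123 + 0.5Q so Q* = 29 and P* = 137.5.
At the ceiling price 130, quantity supplied is (130 - 123)/0.5 = 14; supply is the short side, so Q = 14 trades at P = 130.
CS goes from (1/2)(29)(72.5) = 1051.25 to 875 (computed as (210 - 130)(14) - (1/2)(2.5)(14)^2), a change of -176.25.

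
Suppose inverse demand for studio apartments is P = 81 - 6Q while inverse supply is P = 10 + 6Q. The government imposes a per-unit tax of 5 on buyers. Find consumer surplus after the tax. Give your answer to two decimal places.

90.75

Without the tax, 81 - 6Q = 10 + 6Q so Q* = 5.9167 and P* = 45.5.
A tax on buyers shifts demand down by 5: (81 - 5) - 6Q = 10 + 6Q, so Q_t = 5.5. Buyers pay P_b = 48; sellers receive P_s = P_b - 5 = 43.
CS = (1/2)(Q_t)(81 - P_b) = (1/2)(5.5)(33) = 90.75.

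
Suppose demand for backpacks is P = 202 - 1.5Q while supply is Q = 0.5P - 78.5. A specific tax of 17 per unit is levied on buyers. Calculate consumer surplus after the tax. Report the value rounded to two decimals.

48.00

Rewriting supply in inverse form: P = 157 + 2Q.
Pre-tax equilibrium: 202 - 1.5Q = 157 + 2Q gives Q* = 12.8571, P* = 182.7143.
With the tax, buyers' net willingness to pay falls by 17: (202 - 17) - 1.5Q = 157 + 2Q, so Q_t = 8. Buyers pay P_b = 190; sellers receive P_s = P_b - 17 = 173.
Consumer surplus is the triangle under demand above P_b: (1/2)(8)(202 - 190) = 48.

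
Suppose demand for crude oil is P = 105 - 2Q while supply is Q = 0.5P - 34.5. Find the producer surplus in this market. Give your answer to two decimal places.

Rewriting supply in inverse form: P = 69 + 2Q.
Setting demand equal to supply, 36 = 4Q, so Q* = 9 and P* = 87.
PS is the area between P* and the supply curve from 0 to Q*: (1/2)(9)(18) = 81.

81.00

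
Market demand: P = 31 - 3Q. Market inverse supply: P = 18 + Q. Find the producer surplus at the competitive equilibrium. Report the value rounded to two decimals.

Set 31 - 3Q = 18 + Q, which gives 13 = 4Q, so Q* = 3.25 and P* = 31 - 3(3.25) = 21.25.
The supply curve's price intercept is 18, so PS = (1/2)(Q*)(P* - 18) = (1/2)(3.25)(3.25) = 5.2812.

5.28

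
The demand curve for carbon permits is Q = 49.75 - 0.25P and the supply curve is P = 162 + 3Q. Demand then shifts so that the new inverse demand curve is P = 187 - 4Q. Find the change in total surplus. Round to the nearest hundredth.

-53.14

Rewriting demand in inverse form: P = 199 - 4Q.
Initial equilibrium: Q_0 = 5.2857, P_0 = 177.8571; CS_0 = (1/2)(5.2857)(21.1429) = 55.8776, PS_0 = (1/2)(5.2857)(15.8571) = 41.9082.
New equilibrium: 187 - 4Q = 162 + 3Q gives Q_1 = 3.5714, P_1 = 172.7143; CS_1 = 25.5102, PS_1 = 19.1327.
Change in total surplus = (25.5102 + 19.1327) - (55.8776 + 41.9082) = -53.1429.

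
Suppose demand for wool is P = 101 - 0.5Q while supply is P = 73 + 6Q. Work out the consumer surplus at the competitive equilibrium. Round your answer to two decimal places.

4.64

Equilibrium: 101 - 0.5Q = 73 + 6Q, so Q* = 4.3077 and P* = 98.8462.
Consumer surplus is the triangle under demand above P*: (1/2)(4.3077)(101 - 98.8462) = (1/2)(4.3077)(2.1538) = 4.6391.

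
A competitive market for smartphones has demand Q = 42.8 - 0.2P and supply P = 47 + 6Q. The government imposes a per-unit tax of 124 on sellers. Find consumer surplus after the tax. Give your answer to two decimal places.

Rewriting demand in inverse form: P = 214 - 5Q.
Without the tax, 214 - 5Q = 47 + 6Q so Q* = 15.1818 and P* = 138.0909.
A tax on sellers shifts supply up by 124: 214 - 5Q = 47 + 6Q + 124, so Q_t = 3.9091. Buyers pay P_b = 194.4545; sellers receive P_s = P_b - 124 = 70.4545.
CS = (1/2)(Q_t)(214 - P_b) = (1/2)(3.9091)(19.5455) = 38.2025.

38.20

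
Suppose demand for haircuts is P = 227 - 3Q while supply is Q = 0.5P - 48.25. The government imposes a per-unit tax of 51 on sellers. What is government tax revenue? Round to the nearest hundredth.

Rewriting supply in inverse form: P = 96.5 + 2Q.
Pre-tax equilibrium: 227 - 3Q = 96.5 + 2Q gives Q* = 26.1, P* = 148.7.
With the tax, sellers need 51 more per unit: 227 - 3Q = 96.5 + 2Q + 51, so Q_t = 15.9. Buyers pay P_b = 179.3; sellers receive P_s = P_b - 51 = 128.3.
Revenue is the tax times quantity traded: 51 x 15.9 = 810.9.

810.90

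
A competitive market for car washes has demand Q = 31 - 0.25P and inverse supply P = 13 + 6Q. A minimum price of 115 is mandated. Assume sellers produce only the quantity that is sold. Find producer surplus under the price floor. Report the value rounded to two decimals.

Rewriting demand in inverse form: P = 124 - 4Q.
Without the control, 124 - 4Q = 13 + 6Q so Q* = 11.1 and P* = 79.6.
At the floor price 115, quantity demanded is (124 - 115)/4 = 2.25; demand is the short side, so Q = 2.25 trades at P = 115.
The supply price at Q = 2.25 is 26.5. PS is the trapezoid between 115 and supply over [0, 2.25]: (1/2)[(115 - 13) + (115 - 26.5)](2.25) = 214.3125.

214.31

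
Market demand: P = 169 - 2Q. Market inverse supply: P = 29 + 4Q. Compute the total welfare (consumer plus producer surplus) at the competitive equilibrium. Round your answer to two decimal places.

1633.33

Setting demand equal to supply, 140 = 6Q, so Q* = 23.3333 and P* = 122.3333.
CS = (1/2)(23.3333)(46.6667) = 544.4444 and PS = (1/2)(23.3333)(93.3333) = 1088.8889, so total surplus = 1633.3333.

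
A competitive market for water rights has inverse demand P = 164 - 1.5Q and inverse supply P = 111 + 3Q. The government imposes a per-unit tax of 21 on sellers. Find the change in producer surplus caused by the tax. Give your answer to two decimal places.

-132.22

Pre-tax equilibrium: 164 - 1.5Q = 111 + 3Q gives Q* = 11.7778, P* = 146.3333.
A tax on sellers shifts supply up by 21: 164 - 1.5Q = 111 + 3Q + 21, so Q_t = 7.1111. Buyers pay P_b = 153.3333; sellers receive P_s = P_b - 21 = 132.3333.
Producers lose the trapezoid between P_s and P* out to Q_t plus the triangle from Q_t to Q*: change in PS = 75.8519 - 208.0741 = -132.2222.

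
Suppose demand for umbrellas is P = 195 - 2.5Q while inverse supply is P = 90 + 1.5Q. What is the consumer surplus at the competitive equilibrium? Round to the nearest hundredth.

Setting demand equal to supply, 105 = 4Q, so Q* = 26.25 and P* = 129.375.
Consumer surplus is the triangle under demand above P*: (1/2)(26.25)(195 - 129.375) = (1/2)(26.25)(65.625) = 861.3281.

861.33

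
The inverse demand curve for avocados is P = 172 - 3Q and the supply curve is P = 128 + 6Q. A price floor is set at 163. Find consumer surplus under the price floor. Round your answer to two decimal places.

13.50

Without the control, 172 - 3Q = 128 + 6Q so Q* = 4.8889 and P* = 157.3333.
At P = 163, buyers demand (172 - 163)/3 = 3 while sellers would supply more, so the quantity traded is 3 at price 163.
CS is the triangle under demand above 163: (1/2)(3)(172 - 163) = 13.5.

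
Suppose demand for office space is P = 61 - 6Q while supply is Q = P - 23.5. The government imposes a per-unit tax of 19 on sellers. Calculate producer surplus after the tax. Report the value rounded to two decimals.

3.49

Rewriting supply in inverse form: P = 23.5 + Q.
Without the tax, 61 - 6Q = 23.5 + Q so Q* = 5.3571 and P* = 28.8571.
A tax on sellers shifts supply up by 19: 61 - 6Q = 23.5 + Q + 19, so Q_t = 2.6429. Buyers pay P_b = 45.1429; sellers receive P_s = P_b - 19 = 26.1429.
Producer surplus is the triangle above supply below P_s: (1/2)(2.6429)(26.1429 - 23.5) = 3.4923.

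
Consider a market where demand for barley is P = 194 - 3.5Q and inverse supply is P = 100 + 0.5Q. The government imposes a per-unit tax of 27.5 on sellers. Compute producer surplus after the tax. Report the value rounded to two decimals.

69.10

Pre-tax equilibrium: 194 - 3.5Q = 100 + 0.5Q gives Q* = 23.5, P* = 111.75.
A tax on sellers shifts supply up by 27.5: 194 - 3.5Q = 100 + 0.5Q + 27.5, so Q_t = 16.625. Buyers pay P_b = 135.8125; sellers receive P_s = P_b - 27.5 = 108.3125.
Producer surplus is the triangle above supply below P_s: (1/2)(16.625)(108.3125 - 100) = 69.0977.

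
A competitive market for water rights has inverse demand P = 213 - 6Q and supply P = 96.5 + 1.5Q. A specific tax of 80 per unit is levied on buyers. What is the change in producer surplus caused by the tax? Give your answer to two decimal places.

Without the tax, 213 - 6Q = 96.5 + 1.5Q so Q* = 15.5333 and P* = 119.8.
A tax on buyers shifts demand down by 80: (213 - 80) - 6Q = 96.5 + 1.5Q, so Q_t = 4.8667. Buyers pay P_b = 183.8; sellers receive P_s = P_b - 80 = 103.8.
PS falls from (1/2)(15.5333)(23.3) = 180.9633 to (1/2)(4.8667)(7.3) = 17.7633, a change of -163.2.

-163.20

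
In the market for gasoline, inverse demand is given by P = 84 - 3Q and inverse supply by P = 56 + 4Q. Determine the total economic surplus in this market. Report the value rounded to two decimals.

56.00

Setting demand equal to supply, 28 = 7Q, so Q* = 4 and P* = 72.
Total surplus is the full triangle between the curves from 0 to Q*: (1/2)(4)(84 - 56) = 56.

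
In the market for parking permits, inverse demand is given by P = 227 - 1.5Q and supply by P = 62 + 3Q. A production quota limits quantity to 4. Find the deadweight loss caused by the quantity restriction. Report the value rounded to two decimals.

2401.00

Unrestricted equilibrium: Q* = (227 - 62)/(1.5 + 3) = 36.6667.
At Q = 4 the demand price is 227 - 1.5(4) = 221 and the supply price is 62 + 3(4) = 74.
Deadweight loss is the triangle between the curves from 4 to 36.6667: (1/2)(221 - 74)(36.6667 - 4) = 2401.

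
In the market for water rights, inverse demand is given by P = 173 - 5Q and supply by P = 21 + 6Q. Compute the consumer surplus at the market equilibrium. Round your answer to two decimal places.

Equilibrium: 173 - 5Q = 21 + 6Q, so Q* = 13.8182 and P* = 103.9091.
Consumer surplus is the triangle under demand above P*: (1/2)(13.8182)(173 - 103.9091) = (1/2)(13.8182)(69.0909) = 477.3554.

477.36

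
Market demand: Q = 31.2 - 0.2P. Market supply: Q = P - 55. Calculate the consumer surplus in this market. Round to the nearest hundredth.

708.40

Rewriting demand in inverse form: P = 156 - 5Q.
Rewriting supply in inverse form: P = 55 + Q.
Set 156 - 5Q = 55 + Q, which gives 101 = 6Q, so Q* = 16.8333 and P* = 156 - 5(16.8333) = 71.8333.
Consumer surplus is the triangle under demand above P*: (1/2)(16.8333)(156 - 71.8333) = (1/2)(16.8333)(84.1667) = 708.4028.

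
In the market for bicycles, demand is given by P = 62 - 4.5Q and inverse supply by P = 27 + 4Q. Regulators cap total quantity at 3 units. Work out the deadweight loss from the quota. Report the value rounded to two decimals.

5.31

Unrestricted equilibrium: Q* = (62 - 27)/(4.5 + 4) = 4.1176.
At Q = 3 the demand price is 62 - 4.5(3) = 48.5 and the supply price is 27 + 4(3) = 39.
DWL = (1/2)(gap between curves at 3) x (Q* - 3) = (1/2)(9.5)(1.1176) = 5.3088.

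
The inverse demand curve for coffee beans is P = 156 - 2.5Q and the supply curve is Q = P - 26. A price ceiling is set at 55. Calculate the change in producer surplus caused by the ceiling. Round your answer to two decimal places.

-269.30

Rewriting supply in inverse form: P = 26 + Q.
Without the control, 156 - 2.5Q = 26 + Q so Q* = 37.1429 and P* = 63.1429.
At the ceiling price 55, quantity supplied is (55 - 26)/1 = 29; supply is the short side, so Q = 29 trades at P = 55.
PS goes from (1/2)(37.1429)(37.1429) = 689.7959 to 420.5 (computed as (55 - 26)(29) - (1/2)(1)(29)^2), a change of -269.2959.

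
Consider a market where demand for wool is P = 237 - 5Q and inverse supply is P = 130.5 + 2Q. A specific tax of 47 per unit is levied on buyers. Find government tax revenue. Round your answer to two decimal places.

399.50

Without the tax, 237 - 5Q = 130.5 + 2Q so Q* = 15.2143 and P* = 160.9286.
With the tax, buyers' net willingness to pay falls by 47: (237 - 47) - 5Q = 130.5 + 2Q, so Q_t = 8.5. Buyers pay P_b = 194.5; sellers receive P_s = P_b - 47 = 147.5.
Revenue is the tax times quantity traded: 47 x 8.5 = 399.5.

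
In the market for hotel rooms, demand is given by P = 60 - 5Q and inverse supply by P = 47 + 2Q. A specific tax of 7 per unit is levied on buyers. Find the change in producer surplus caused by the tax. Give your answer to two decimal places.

Pre-tax equilibrium: 60 - 5Q = 47 + 2Q gives Q* = 1.8571, P* = 50.7143.
A tax on buyers shifts demand down by 7: (60 - 7) - 5Q = 47 + 2Q, so Q_t = 0.8571. Buyers pay P_b = 55.7143; sellers receive P_s = P_b - 7 = 48.7143.
PS falls from (1/2)(1.8571)(3.7143) = 3.449 to (1/2)(0.8571)(1.7143) = 0.7347, a change of -2.7143.

-2.71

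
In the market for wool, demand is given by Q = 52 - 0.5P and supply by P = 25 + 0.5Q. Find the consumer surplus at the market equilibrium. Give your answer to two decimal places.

Rewriting demand in inverse form: P = 104 - 2Q.
Set 104 - 2Q = 25 + 0.5Q, which gives 79 = 2.5Q, so Q* = 31.6 and P* = 104 - 2(31.6) = 40.8.
CS is the area between the demand curve and P* from 0 to Q*: (1/2)(31.6)(63.2) = 998.56.

998.56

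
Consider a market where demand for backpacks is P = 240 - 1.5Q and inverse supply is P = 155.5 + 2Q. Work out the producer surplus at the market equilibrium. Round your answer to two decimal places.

Setting demand equal to supply, 84.5 = 3.5Q, so Q* = 24.1429 and P* = 203.7857.
PS is the area between P* and the supply curve from 0 to Q*: (1/2)(24.1429)(48.2857) = 582.8776.

582.88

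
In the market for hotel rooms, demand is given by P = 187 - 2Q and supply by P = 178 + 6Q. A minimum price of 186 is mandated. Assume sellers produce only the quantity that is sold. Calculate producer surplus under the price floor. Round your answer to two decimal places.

3.25

Without the control, 187 - 2Q = 178 + 6Q so Q* = 1.125 and P* = 184.75.
At the floor price 186, quantity demanded is (187 - 186)/2 = 0.5; demand is the short side, so Q = 0.5 trades at P = 186.
The supply price at Q = 0.5 is 181. PS is the trapezoid between 186 and supply over [0, 0.5]: (1/2)[(186 - 178) + (186 - 181)](0.5) = 3.25.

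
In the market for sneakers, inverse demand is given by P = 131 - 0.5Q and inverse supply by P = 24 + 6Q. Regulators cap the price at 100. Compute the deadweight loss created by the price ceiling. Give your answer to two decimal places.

Free-market equilibrium: 131 - 0.5Q = 24 + 6Q gives Q* = 16.4615, P* = 122.7692.
At P = 100, sellers supply (100 - 24)/6 = 12.6667 while buyers want more, so the quantity traded is 12.6667 at price 100.
The lost-trades triangle has base Q* - 12.6667 = 3.7949 and height equal to the gap between the curves at Q = 12.6667, which is 124.6667 - 100 = 24.6667. DWL = (1/2)(3.7949)(24.6667) = 46.8034.

46.80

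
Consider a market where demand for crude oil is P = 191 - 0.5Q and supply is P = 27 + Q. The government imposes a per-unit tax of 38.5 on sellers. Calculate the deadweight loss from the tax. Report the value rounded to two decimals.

Without the tax, 191 - 0.5Q = 27 + Q so Q* = 109.3333 and P* = 136.3333.
A tax on sellers shifts supply up by 38.5: 191 - 0.5Q = 27 + Q + 38.5, so Q_t = 83.6667. Buyers pay P_b = 149.1667; sellers receive P_s = P_b - 38.5 = 110.6667.
Deadweight loss is the triangle between the curves from Q_t to Q*: (1/2)(109.3333 - 83.6667)(38.5) = 494.0833.

494.08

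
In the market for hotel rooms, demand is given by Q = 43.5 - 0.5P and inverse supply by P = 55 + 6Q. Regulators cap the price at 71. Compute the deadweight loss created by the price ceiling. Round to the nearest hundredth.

7.11

Rewriting demand in inverse form: P = 87 - 2Q.
Free-market equilibrium: 87 - 2Q = 55 + 6Q gives Q* = 4, P* = 79.
At P = 71, sellers supply (71 - 55)/6 = 2.6667 while buyers want more, so the quantity traded is 2.6667 at price 71.
The lost-trades triangle has base Q* - 2.6667 = 1.3333 and height equal to the gap between the curves at Q = 2.6667, which is 81.6667 - 71 = 10.6667. DWL = (1/2)(1.3333)(10.6667) = 7.1111.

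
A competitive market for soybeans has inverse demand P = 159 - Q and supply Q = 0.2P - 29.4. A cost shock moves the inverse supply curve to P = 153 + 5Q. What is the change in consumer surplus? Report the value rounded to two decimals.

Rewriting supply in inverse form: P = 147 + 5Q.
Initial equilibrium: Q_0 = 2, P_0 = 157; CS_0 = (1/2)(2)(2) = 2, PS_0 = (1/2)(2)(10) = 10.
New equilibrium: 159 - Q = 153 + 5Q gives Q_1 = 1, P_1 = 158; CS_1 = 0.5, PS_1 = 2.5.
Change in consumer surplus = 0.5 - 2 = -1.5.

-1.50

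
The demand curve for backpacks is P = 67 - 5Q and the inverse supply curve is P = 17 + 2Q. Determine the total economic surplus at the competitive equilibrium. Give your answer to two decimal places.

Set 67 - 5Q = 17 + 2Q, which gives 50 = 7Q, so Q* = 7.1429 and P* = 67 - 5(7.1429) = 31.2857.
Total surplus is the full triangle between the curves from 0 to Q*: (1/2)(7.1429)(67 - 17) = 178.5714.

178.57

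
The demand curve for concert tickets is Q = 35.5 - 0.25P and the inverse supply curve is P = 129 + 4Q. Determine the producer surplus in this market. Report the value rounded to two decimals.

5.28

Rewriting demand in inverse form: P = 142 - 4Q.
Set 142 - 4Q = 129 + 4Q, which gives 13 = 8Q, so Q* = 1.625 and P* = 142 - 4(1.625) = 135.5.
The supply curve's price intercept is 129, so PS = (1/2)(Q*)(P* - 129) = (1/2)(1.625)(6.5) = 5.2812.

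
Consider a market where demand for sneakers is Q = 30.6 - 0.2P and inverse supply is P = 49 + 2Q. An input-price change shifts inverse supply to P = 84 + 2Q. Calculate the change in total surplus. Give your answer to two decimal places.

Rewriting demand in inverse form: P = 153 - 5Q.
Initial equilibrium: Q_0 = 14.8571, P_0 = 78.7143; CS_0 = (1/2)(14.8571)(74.2857) = 551.8367, PS_0 = (1/2)(14.8571)(29.7143) = 220.7347.
New equilibrium: 153 - 5Q = 84 + 2Q gives Q_1 = 9.8571, P_1 = 103.7143; CS_1 = 242.9082, PS_1 = 97.1633.
Change in total surplus = (242.9082 + 97.1633) - (551.8367 + 220.7347) = -432.5.

-432.50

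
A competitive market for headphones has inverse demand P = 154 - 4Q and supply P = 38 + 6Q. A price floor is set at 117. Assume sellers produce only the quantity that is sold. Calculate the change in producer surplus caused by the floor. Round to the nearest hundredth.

70.38

Without the control, 154 - 4Q = 38 + 6Q so Q* = 11.6 and P* = 107.6.
At P = 117, buyers demand (154 - 117)/4 = 9.25 while sellers would supply more, so the quantity traded is 9.25 at price 117.
PS goes from (1/2)(11.6)(69.6) = 403.68 to 474.0625 (computed as (117 - 38)(9.25) - (1/2)(6)(9.25)^2), a change of 70.3825.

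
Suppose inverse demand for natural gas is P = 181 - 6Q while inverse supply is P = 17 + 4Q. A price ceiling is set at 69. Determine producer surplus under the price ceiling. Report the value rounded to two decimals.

Without the control, 181 - 6Q = 17 + 4Q so Q* = 16.4 and P* = 82.6.
At the ceiling price 69, quantity supplied is (69 - 17)/4 = 13; supply is the short side, so Q = 13 trades at P = 69.
PS is the triangle above supply below 69: (1/2)(13)(69 - 17) = 338.

338.00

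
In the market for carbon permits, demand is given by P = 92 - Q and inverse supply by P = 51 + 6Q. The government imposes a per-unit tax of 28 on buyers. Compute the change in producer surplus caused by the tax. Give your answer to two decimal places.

Pre-tax equilibrium: 92 - Q = 51 + 6Q gives Q* = 5.8571, P* = 86.1429.
A tax on buyers shifts demand down by 28: (92 - 28) - Q = 51 + 6Q, so Q_t = 1.8571. Buyers pay P_b = 90.1429; sellers receive P_s = P_b - 28 = 62.1429.
PS falls from (1/2)(5.8571)(35.1429) = 102.9184 to (1/2)(1.8571)(11.1429) = 10.3469, a change of -92.5714.

-92.57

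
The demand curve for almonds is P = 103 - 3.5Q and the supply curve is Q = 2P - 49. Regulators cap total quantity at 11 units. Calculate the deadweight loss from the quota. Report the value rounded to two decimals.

148.78

Rewriting supply in inverse form: P = 24.5 + 0.5Q.
Unrestricted equilibrium: Q* = (103 - 24.5)/(3.5 + 0.5) = 19.625.
At Q = 11 the demand price is 103 - 3.5(11) = 64.5 and the supply price is 24.5 + 0.5(11) = 30.
DWL = (1/2)(gap between curves at 11) x (Q* - 11) = (1/2)(34.5)(8.625) = 148.7812.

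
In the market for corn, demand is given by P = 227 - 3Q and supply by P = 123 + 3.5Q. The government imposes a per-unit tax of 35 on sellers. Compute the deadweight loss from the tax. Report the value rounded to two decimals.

94.23

Pre-tax equilibrium: 227 - 3Q = 123 + 3.5Q gives Q* = 16, P* = 179.
With the tax, sellers need 35 more per unit: 227 - 3Q = 123 + 3.5Q + 35, so Q_t = 10.6154. Buyers pay P_b = 195.1538; sellers receive P_s = P_b - 35 = 160.1538.
Deadweight loss is the triangle between the curves from Q_t to Q*: (1/2)(16 - 10.6154)(35) = 94.2308.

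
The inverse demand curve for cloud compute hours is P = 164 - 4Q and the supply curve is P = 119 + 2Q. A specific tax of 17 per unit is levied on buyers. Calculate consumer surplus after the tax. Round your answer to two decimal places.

Pre-tax equilibrium: 164 - 4Q = 119 + 2Q gives Q* = 7.5, P* = 134.
A tax on buyers shifts demand down by 17: (164 - 17) - 4Q = 119 + 2Q, so Q_t = 4.6667. Buyers pay P_b = 145.3333; sellers receive P_s = P_b - 17 = 128.3333.
Consumer surplus is the triangle under demand above P_b: (1/2)(4.6667)(164 - 145.3333) = 43.5556.

43.56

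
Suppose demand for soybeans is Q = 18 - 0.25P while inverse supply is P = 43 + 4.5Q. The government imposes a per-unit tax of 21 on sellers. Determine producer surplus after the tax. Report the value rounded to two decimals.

Rewriting demand in inverse form: P = 72 - 4Q.
Pre-tax equilibrium: 72 - 4Q = 43 + 4.5Q gives Q* = 3.4118, P* = 58.3529.
With the tax, sellers need 21 more per unit: 72 - 4Q = 43 + 4.5Q + 21, so Q_t = 0.9412. Buyers pay P_b = 68.2353; sellers receive P_s = P_b - 21 = 47.2353.
Producer surplus is the triangle above supply below P_s: (1/2)(0.9412)(47.2353 - 43) = 1.9931.

1.99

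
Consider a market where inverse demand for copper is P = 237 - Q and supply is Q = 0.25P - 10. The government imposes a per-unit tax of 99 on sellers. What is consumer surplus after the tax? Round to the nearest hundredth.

192.08

Rewriting supply in inverse form: P = 40 + 4Q.
Pre-tax equilibrium: 237 - Q = 40 + 4Q gives Q* = 39.4, P* = 197.6.
A tax on sellers shifts supply up by 99: 237 - Q = 40 + 4Q + 99, so Q_t = 19.6. Buyers pay P_b = 217.4; sellers receive P_s = P_b - 99 = 118.4.
Consumer surplus is the triangle under demand above P_b: (1/2)(19.6)(237 - 217.4) = 192.08.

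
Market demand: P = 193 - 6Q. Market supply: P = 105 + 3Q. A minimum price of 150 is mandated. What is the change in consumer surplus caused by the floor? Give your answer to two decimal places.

-132.73

Without the control, 193 - 6Q = 105 + 3Q so Q* = 9.7778 and P* = 134.3333.
At the floor price 150, quantity demanded is (193 - 150)/6 = 7.1667; demand is the short side, so Q = 7.1667 trades at P = 150.
CS goes from (1/2)(9.7778)(58.6667) = 286.8148 to 154.0833 (computed as (193 - 150)(7.1667) - (1/2)(6)(7.1667)^2), a change of -132.7315.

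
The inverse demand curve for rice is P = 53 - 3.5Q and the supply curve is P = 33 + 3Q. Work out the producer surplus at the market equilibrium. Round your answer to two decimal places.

Set 53 - 3.5Q = 33 + 3Q, which gives 20 = 6.5Q, so Q* = 3.0769 and P* = 53 - 3.5(3.0769) = 42.2308.
PS is the area between P* and the supply curve from 0 to Q*: (1/2)(3.0769)(9.2308) = 14.2012.

14.20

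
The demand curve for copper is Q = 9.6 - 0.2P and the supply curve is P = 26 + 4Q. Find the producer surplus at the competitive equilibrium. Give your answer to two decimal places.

Rewriting demand in inverse form: P = 48 - 5Q.
Set 48 - 5Q = 26 + 4Q, which gives 22 = 9Q, so Q* = 2.4444 and P* = 48 - 5(2.4444) = 35.7778.
PS is the area between P* and the supply curve from 0 to Q*: (1/2)(2.4444)(9.7778) = 11.9506.

11.95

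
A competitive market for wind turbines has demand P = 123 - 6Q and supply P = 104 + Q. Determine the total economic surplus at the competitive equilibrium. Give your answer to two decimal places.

Set 123 - 6Q = 104 + Q, which gives 19 = 7Q, so Q* = 2.7143 and P* = 123 - 6(2.7143) = 106.7143.
CS = (1/2)(2.7143)(16.2857) = 22.102 and PS = (1/2)(2.7143)(2.7143) = 3.6837, so total surplus = 25.7857.

25.79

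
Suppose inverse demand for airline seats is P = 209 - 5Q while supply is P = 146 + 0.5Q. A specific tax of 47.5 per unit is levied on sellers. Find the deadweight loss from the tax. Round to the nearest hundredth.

Without the tax, 209 - 5Q = 146 + 0.5Q so Q* = 11.4545 and P* = 151.7273.
With the tax, sellers need 47.5 more per unit: 209 - 5Q = 146 + 0.5Q + 47.5, so Q_t = 2.8182. Buyers pay P_b = 194.9091; sellers receive P_s = P_b - 47.5 = 147.4091.
Deadweight loss is the triangle between the curves from Q_t to Q*: (1/2)(11.4545 - 2.8182)(47.5) = 205.1136.

205.11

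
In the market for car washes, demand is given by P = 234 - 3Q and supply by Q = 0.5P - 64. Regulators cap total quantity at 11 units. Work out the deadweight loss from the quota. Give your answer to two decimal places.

260.10

Rewriting supply in inverse form: P = 128 + 2Q.
Without the quota, 234 - 3Q = 128 + 2Q gives Q* = 21.2.
At Q = 11 the demand price is 234 - 3(11) = 201 and the supply price is 128 + 2(11) = 150.
Deadweight loss is the triangle between the curves from 11 to 21.2: (1/2)(201 - 150)(21.2 - 11) = 260.1.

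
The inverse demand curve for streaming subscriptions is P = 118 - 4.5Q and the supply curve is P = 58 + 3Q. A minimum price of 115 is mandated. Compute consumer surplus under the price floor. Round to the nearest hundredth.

1.00

Without the control, 118 - 4.5Q = 58 + 3Q so Q* = 8 and P* = 82.
At the floor price 115, quantity demanded is (118 - 115)/4.5 = 0.6667; demand is the short side, so Q = 0.6667 trades at P = 115.
CS is the triangle under demand above 115: (1/2)(0.6667)(118 - 115) = 1.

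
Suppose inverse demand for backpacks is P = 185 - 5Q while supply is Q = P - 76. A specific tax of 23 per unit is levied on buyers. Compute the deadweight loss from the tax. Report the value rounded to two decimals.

44.08

Rewriting supply in inverse form: P = 76 + Q.
Without the tax, 185 - 5Q = 76 + Q so Q* = 18.1667 and P* = 94.1667.
A tax on buyers shifts demand down by 23: (185 - 23) - 5Q = 76 + Q, so Q_t = 14.3333. Buyers pay P_b = 113.3333; sellers receive P_s = P_b - 23 = 90.3333.
The welfare triangle lost has base Q* - Q_t = 3.8333 and height t = 23, so DWL = (1/2)(3.8333)(23) = 44.0833.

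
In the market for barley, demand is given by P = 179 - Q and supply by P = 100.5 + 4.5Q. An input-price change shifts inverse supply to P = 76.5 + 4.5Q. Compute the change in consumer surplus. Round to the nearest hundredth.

Initial equilibrium: Q_0 = 14.2727, P_0 = 164.7273; CS_0 = (1/2)(14.2727)(14.2727) = 101.8554, PS_0 = (1/2)(14.2727)(64.2273) = 458.3492.
New equilibrium: 179 - Q = 76.5 + 4.5Q gives Q_1 = 18.6364, P_1 = 160.3636; CS_1 = 173.657, PS_1 = 781.4566.
Change in consumer surplus = 173.657 - 101.8554 = 71.8017.

71.80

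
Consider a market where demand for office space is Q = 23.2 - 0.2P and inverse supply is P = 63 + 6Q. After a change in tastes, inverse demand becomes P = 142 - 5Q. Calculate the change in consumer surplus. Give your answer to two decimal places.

70.91

Rewriting demand in inverse form: P = 116 - 5Q.
Initial equilibrium: Q_0 = 4.8182, P_0 = 91.9091; CS_0 = (1/2)(4.8182)(24.0909) = 58.0372, PS_0 = (1/2)(4.8182)(28.9091) = 69.6446.
New equilibrium: 142 - 5Q = 63 + 6Q gives Q_1 = 7.1818, P_1 = 106.0909; CS_1 = 128.9463, PS_1 = 154.7355.
Change in consumer surplus = 128.9463 - 58.0372 = 70.9091.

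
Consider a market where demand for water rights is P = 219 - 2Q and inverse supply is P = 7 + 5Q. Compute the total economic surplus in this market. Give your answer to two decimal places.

3210.29

Setting demand equal to supply, 212 = 7Q, so Q* = 30.2857 and P* = 158.4286.
CS = (1/2)(30.2857)(60.5714) = 917.2245 and PS = (1/2)(30.2857)(151.4286) = 2293.0612, so total surplus = 3210.2857.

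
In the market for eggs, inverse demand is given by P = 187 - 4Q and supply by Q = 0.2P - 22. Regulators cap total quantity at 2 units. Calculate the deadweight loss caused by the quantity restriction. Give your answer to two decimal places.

193.39

Rewriting supply in inverse form: P = 110 + 5Q.
Without the quota, 187 - 4Q = 110 + 5Q gives Q* = 8.5556.
At Q = 2 the demand price is 187 - 4(2) = 179 and the supply price is 110 + 5(2) = 120.
DWL = (1/2)(gap between curves at 2) x (Q* - 2) = (1/2)(59)(6.5556) = 193.3889.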